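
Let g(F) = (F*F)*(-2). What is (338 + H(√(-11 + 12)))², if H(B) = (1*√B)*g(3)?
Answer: 102400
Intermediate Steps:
g(F) = -2*F² (g(F) = F²*(-2) = -2*F²)
H(B) = -18*√B (H(B) = (1*√B)*(-2*3²) = √B*(-2*9) = √B*(-18) = -18*√B)
(338 + H(√(-11 + 12)))² = (338 - 18*(-11 + 12)^(¼))² = (338 - 18*√(√1))² = (338 - 18*√1)² = (338 - 18*1)² = (338 - 18)² = 320² = 102400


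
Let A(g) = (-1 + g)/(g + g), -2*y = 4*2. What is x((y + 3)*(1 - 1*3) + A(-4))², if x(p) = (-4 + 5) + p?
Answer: 841/64 ≈ 13.141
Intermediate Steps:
y = -4 (y = -2*2 = -½*8 = -4)
A(g) = (-1 + g)/(2*g) (A(g) = (-1 + g)/((2*g)) = (-1 + g)*(1/(2*g)) = (-1 + g)/(2*g))
x(p) = 1 + p
x((y + 3)*(1 - 1*3) + A(-4))² = (1 + ((-4 + 3)*(1 - 1*3) + (½)*(-1 - 4)/(-4)))² = (1 + (-(1 - 3) + (½)*(-¼)*(-5)))² = (1 + (-1*(-2) + 5/8))² = (1 + (2 + 5/8))² = (1 + 21/8)² = (29/8)² = 841/64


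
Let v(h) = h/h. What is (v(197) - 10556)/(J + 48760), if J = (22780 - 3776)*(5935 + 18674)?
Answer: -10555/467718196 ≈ -2.2567e-5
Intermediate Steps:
J = 467669436 (J = 19004*24609 = 467669436)
v(h) = 1
(v(197) - 10556)/(J + 48760) = (1 - 10556)/(467669436 + 48760) = -10555/467718196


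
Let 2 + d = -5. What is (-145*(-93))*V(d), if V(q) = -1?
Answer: -13485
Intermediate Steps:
d = -7 (d = -2 - 5 = -7)
(-145*(-93))*V(d) = -145*(-93)*(-1) = 13485*(-1) = -13485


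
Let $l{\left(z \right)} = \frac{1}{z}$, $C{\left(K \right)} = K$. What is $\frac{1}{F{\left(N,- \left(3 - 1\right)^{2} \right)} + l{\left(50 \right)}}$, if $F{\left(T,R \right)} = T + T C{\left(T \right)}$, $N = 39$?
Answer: $\frac{50}{78001} \approx 0.00064102$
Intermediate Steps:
$F{\left(T,R \right)} = T + T^{2}$ ($F{\left(T,R \right)} = T + T T = T + T^{2}$)
$\frac{1}{F{\left(N,- \left(3 - 1\right)^{2} \right)} + l{\left(50 \right)}} = \frac{1}{39 \left(1 + 39\right) + \frac{1}{50}} = \frac{1}{39 \cdot 40 + \frac{1}{50}} = \frac{1}{1560 + \frac{1}{50}} = \frac{1}{\frac{78001}{50}} = \frac{50}{78001}$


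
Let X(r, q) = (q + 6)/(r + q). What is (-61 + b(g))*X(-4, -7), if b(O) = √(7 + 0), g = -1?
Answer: -61/11 + √7/11 ≈ -5.3049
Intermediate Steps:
X(r, q) = (6 + q)/(q + r)
b(O) = √7
(-61 + b(g))*X(-4, -7) = (-61 + √7)*((6 - 7)/(-7 - 4)) = (-61 + √7)*(-1/(-11)) = (-61 + √7)*(-1/11*(-1)) = (-61 + √7)*(1/11) = -61/11 + √7/11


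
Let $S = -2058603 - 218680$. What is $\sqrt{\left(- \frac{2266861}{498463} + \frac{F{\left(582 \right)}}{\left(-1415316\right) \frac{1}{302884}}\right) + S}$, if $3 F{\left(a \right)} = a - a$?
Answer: $\frac{i \sqrt{565827075758098070}}{498463} \approx 1509.1 i$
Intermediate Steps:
$F{\left(a \right)} = 0$ ($F{\left(a \right)} = \frac{a - a}{3} = \frac{1}{3} \cdot 0 = 0$)
$S = -2277283$
$\sqrt{\left(- \frac{2266861}{498463} + \frac{F{\left(582 \right)}}{\left(-1415316\right) \frac{1}{302884}}\right) + S} = \sqrt{\left(- \frac{2266861}{498463} + \frac{0}{\left(-1415316\right) \frac{1}{302884}}\right) - 2277283} = \sqrt{\left(\left(-2266861\right) \frac{1}{498463} + \frac{0}{\left(-1415316\right) \frac{1}{302884}}\right) - 2277283} = \sqrt{\left(- \frac{2266861}{498463} + \frac{0}{- \frac{353829}{75721}}\right) - 2277283} = \sqrt{\left(- \frac{2266861}{498463} + 0 \left(- \frac{75721}{353829}\right)\right) - 2277283} = \sqrt{\left(- \frac{2266861}{498463} + 0\right) - 2277283} = \sqrt{- \frac{2266861}{498463} - 2277283} = \sqrt{- \frac{1135143582890}{498463}} = \frac{i \sqrt{565827075758098070}}{498463}$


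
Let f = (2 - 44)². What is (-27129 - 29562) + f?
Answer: -54927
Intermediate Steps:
f = 1764 (f = (-42)² = 1764)
(-27129 - 29562) + f = (-27129 - 29562) + 1764 = -56691 + 1764 = -54927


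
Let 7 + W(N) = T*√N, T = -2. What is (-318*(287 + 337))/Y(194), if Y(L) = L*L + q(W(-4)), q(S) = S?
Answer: -574369056/108918589 - 61056*I/108918589 ≈ -5.2734 - 0.00056057*I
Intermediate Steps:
W(N) = -7 - 2*√N
Y(L) = -7 + L² - 4*I (Y(L) = L*L + (-7 - 4*I) = L² + (-7 - 4*I) = -7 + L² - 4*I)
(-318*(287 + 337))/Y(194) = (-318*(287 + 337))/(-7 + 194² - 4*I) = (-318*624)/(-7 + 37636 - 4*I) = -198432*(37629 + 4*I)/1415941657 = -15264*(37629 + 4*I)/108918589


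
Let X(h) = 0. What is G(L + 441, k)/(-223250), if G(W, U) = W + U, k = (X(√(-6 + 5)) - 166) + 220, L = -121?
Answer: -187/111625 ≈ -0.0016753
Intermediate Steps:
k = 54 (k = (0 - 166) + 220 = -166 + 220 = 54)
G(W, U) = U + W
G(L + 441, k)/(-223250) = (54 + (-121 + 441))/(-223250) = (54 + 320)*(-1/223250) = 374*(-1/223250) = -187/111625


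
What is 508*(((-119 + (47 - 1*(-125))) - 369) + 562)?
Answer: 124968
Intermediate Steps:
508*(((-119 + (47 - 1*(-125))) - 369) + 562) = 508*(((-119 + (47 + 125)) - 369) + 562) = 508*(((-119 + 172) - 369) + 562) = 508*((53 - 369) + 562) = 508*(-316 + 562) = 508*246 = 124968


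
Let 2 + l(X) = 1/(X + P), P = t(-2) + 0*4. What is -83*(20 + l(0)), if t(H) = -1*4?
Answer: -5893/4 ≈ -1473.3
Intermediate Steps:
t(H) = -4
P = -4 (P = -4 + 0*4 = -4 + 0 = -4)
l(X) = -2 + 1/(-4 + X) (l(X) = -2 + 1/(X - 4) = -2 + 1/(-4 + X))
-83*(20 + l(0)) = -83*(20 + (9 - 2*0)/(-4 + 0)) = -83*(20 + (9 + 0)/(-4)) = -83*(20 - ¼*9) = -83*(20 - 9/4) = -83*71/4 = -5893/4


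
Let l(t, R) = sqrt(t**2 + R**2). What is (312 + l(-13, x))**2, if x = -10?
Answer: (312 + sqrt(269))**2 ≈ 1.0785e+5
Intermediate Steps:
l(t, R) = sqrt(R**2 + t**2)
(312 + l(-13, x))**2 = (312 + sqrt((-10)**2 + (-13)**2))**2 = (312 + sqrt(100 + 169))**2 = (312 + sqrt(269))**2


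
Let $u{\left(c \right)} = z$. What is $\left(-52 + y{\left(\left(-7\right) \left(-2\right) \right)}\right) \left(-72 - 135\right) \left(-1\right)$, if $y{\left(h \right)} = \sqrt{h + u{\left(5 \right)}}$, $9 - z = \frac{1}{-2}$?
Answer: $-10764 + \frac{207 \sqrt{94}}{2} \approx -9760.5$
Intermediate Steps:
$z = \frac{19}{2}$ ($z = 9 - \frac{1}{-2} = 9 - - \frac{1}{2} = 9 + \frac{1}{2} = \frac{19}{2} \approx 9.5$)
$u{\left(c \right)} = \frac{19}{2}$
$y{\left(h \right)} = \sqrt{\frac{19}{2} + h}$ ($y{\left(h \right)} = \sqrt{h + \frac{19}{2}} = \sqrt{\frac{19}{2} + h}$)
$\left(-52 + y{\left(\left(-7\right) \left(-2\right) \right)}\right) \left(-72 - 135\right) \left(-1\right) = \left(-52 + \frac{\sqrt{38 + 4 \left(\left(-7\right) \left(-2\right)\right)}}{2}\right) \left(-72 - 135\right) \left(-1\right) = \left(-52 + \frac{\sqrt{38 + 4 \cdot 14}}{2}\right) \left(-207\right) \left(-1\right) = \left(-52 + \frac{\sqrt{38 + 56}}{2}\right) \left(-207\right) \left(-1\right) = \left(-52 + \frac{\sqrt{94}}{2}\right) \left(-207\right) \left(-1\right) = \left(10764 - \frac{207 \sqrt{94}}{2}\right) \left(-1\right) = -10764 + \frac{207 \sqrt{94}}{2}$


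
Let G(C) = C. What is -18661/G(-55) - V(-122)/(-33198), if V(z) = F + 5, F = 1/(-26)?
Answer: 488097331/1438580 ≈ 339.29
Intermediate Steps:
F = -1/26 ≈ -0.038462
V(z) = 129/26 (V(z) = -1/26 + 5 = 129/26)
-18661/G(-55) - V(-122)/(-33198) = -18661/(-55) - 1*129/26/(-33198) = -18661*(-1/55) - 129/26*(-1/33198) = 18661/55 + 43/287716 = 488097331/1438580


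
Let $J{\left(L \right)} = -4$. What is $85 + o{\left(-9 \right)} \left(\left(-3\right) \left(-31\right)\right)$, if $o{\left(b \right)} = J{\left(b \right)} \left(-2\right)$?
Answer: $829$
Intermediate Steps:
$o{\left(b \right)} = 8$ ($o{\left(b \right)} = \left(-4\right) \left(-2\right) = 8$)
$85 + o{\left(-9 \right)} \left(\left(-3\right) \left(-31\right)\right) = 85 + 8 \left(\left(-3\right) \left(-31\right)\right) = 85 + 8 \cdot 93 = 85 + 744 = 829$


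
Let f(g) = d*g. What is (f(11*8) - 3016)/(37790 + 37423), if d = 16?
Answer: -536/25071 ≈ -0.021379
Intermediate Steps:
f(g) = 16*g
(f(11*8) - 3016)/(37790 + 37423) = (16*(11*8) - 3016)/(37790 + 37423) = (16*88 - 3016)/75213 = (1408 - 3016)*(1/75213) = -1608*1/75213 = -536/25071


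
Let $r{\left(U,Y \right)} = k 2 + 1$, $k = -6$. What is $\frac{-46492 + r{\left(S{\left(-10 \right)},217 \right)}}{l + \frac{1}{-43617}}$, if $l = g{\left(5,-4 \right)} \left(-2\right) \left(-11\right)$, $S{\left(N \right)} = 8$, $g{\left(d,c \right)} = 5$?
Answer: $- \frac{2028321351}{4797869} \approx -422.75$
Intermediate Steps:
$r{\left(U,Y \right)} = -11$ ($r{\left(U,Y \right)} = \left(-6\right) 2 + 1 = -12 + 1 = -11$)
$l = 110$ ($l = 5 \left(-2\right) \left(-11\right) = \left(-10\right) \left(-11\right) = 110$)
$\frac{-46492 + r{\left(S{\left(-10 \right)},217 \right)}}{l + \frac{1}{-43617}} = \frac{-46492 - 11}{110 + \frac{1}{-43617}} = - \frac{46503}{110 - \frac{1}{43617}} = - \frac{46503}{\frac{4797869}{43617}} = \left(-46503\right) \frac{43617}{4797869} = - \frac{2028321351}{4797869}$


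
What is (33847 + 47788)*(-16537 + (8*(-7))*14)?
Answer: -1413999835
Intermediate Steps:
(33847 + 47788)*(-16537 + (8*(-7))*14) = 81635*(-16537 - 56*14) = 81635*(-16537 - 784) = 81635*(-17321) = -1413999835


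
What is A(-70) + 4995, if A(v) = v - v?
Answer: 4995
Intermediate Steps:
A(v) = 0
A(-70) + 4995 = 0 + 4995 = 4995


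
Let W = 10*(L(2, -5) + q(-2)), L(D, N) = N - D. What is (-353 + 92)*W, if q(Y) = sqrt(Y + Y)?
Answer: 18270 - 5220*I ≈ 18270.0 - 5220.0*I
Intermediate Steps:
q(Y) = sqrt(2)*sqrt(Y) (q(Y) = sqrt(2*Y) = sqrt(2)*sqrt(Y))
W = -70 + 20*I (W = 10*((-5 - 1*2) + sqrt(2)*sqrt(-2)) = 10*((-5 - 2) + sqrt(2)*(I*sqrt(2))) = 10*(-7 + 2*I) = -70 + 20*I ≈ -70.0 + 20.0*I)
(-353 + 92)*W = (-353 + 92)*(-70 + 20*I) = -261*(-70 + 20*I) = 18270 - 5220*I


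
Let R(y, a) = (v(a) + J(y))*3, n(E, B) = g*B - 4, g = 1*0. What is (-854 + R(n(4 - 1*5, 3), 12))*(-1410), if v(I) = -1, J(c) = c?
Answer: 1225290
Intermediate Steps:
g = 0
n(E, B) = -4 (n(E, B) = 0*B - 4 = 0 - 4 = -4)
R(y, a) = -3 + 3*y (R(y, a) = (-1 + y)*3 = -3 + 3*y)
(-854 + R(n(4 - 1*5, 3), 12))*(-1410) = (-854 + (-3 + 3*(-4)))*(-1410) = (-854 + (-3 - 12))*(-1410) = (-854 - 15)*(-1410) = -869*(-1410) = 1225290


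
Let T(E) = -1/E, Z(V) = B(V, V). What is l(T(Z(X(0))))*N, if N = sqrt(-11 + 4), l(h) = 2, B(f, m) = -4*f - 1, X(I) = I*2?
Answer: 2*I*sqrt(7) ≈ 5.2915*I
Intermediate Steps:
X(I) = 2*I
B(f, m) = -1 - 4*f
Z(V) = -1 - 4*V
N = I*sqrt(7) (N = sqrt(-7) = I*sqrt(7) ≈ 2.6458*I)
l(T(Z(X(0))))*N = 2*(I*sqrt(7)) = 2*I*sqrt(7)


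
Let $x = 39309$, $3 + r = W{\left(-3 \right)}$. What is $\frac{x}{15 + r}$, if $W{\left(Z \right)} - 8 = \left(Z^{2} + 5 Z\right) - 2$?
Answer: $\frac{13103}{4} \approx 3275.8$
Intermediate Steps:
$W{\left(Z \right)} = 6 + Z^{2} + 5 Z$ ($W{\left(Z \right)} = 8 - \left(2 - Z^{2} - 5 Z\right) = 8 + \left(-2 + Z^{2} + 5 Z\right) = 6 + Z^{2} + 5 Z$)
$r = -3$ ($r = -3 + \left(6 + \left(-3\right)^{2} + 5 \left(-3\right)\right) = -3 + \left(6 + 9 - 15\right) = -3 + 0 = -3$)
$\frac{x}{15 + r} = \frac{1}{15 - 3} \cdot 39309 = \frac{1}{12} \cdot 39309 = \frac{13103}{4}$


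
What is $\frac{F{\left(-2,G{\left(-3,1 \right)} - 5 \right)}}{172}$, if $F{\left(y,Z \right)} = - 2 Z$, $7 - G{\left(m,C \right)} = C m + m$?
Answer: $- \frac{4}{43} \approx -0.093023$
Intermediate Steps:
$G{\left(m,C \right)} = 7 - m - C m$ ($G{\left(m,C \right)} = 7 - \left(C m + m\right) = 7 - \left(m + C m\right) = 7 - m - C m$)
$\frac{F{\left(-2,G{\left(-3,1 \right)} - 5 \right)}}{172} = \frac{\left(-2\right) \left(\left(7 - -3 - 1 \left(-3\right)\right) - 5\right)}{172} = - 2 \left(\left(7 + 3 + 3\right) - 5\right) \frac{1}{172} = - 2 \left(13 - 5\right) \frac{1}{172} = \left(-2\right) 8 \cdot \frac{1}{172} = \left(-16\right) \frac{1}{172} = - \frac{4}{43}$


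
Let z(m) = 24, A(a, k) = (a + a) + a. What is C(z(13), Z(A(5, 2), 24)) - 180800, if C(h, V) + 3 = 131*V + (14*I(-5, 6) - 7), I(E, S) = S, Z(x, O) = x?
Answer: -178761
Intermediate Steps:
A(a, k) = 3*a (A(a, k) = 2*a + a = 3*a)
C(h, V) = 74 + 131*V (C(h, V) = -3 + (131*V + (14*6 - 7)) = -3 + (131*V + (84 - 7)) = -3 + (131*V + 77) = -3 + (77 + 131*V) = 74 + 131*V)
C(z(13), Z(A(5, 2), 24)) - 180800 = (74 + 131*(3*5)) - 180800 = (74 + 131*15) - 180800 = (74 + 1965) - 180800 = 2039 - 180800 = -178761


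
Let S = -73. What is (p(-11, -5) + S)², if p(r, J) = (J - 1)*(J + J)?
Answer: 169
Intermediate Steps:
p(r, J) = 2*J*(-1 + J) (p(r, J) = (-1 + J)*(2*J) = 2*J*(-1 + J))
(p(-11, -5) + S)² = (2*(-5)*(-1 - 5) - 73)² = (2*(-5)*(-6) - 73)² = (60 - 73)² = (-13)² = 169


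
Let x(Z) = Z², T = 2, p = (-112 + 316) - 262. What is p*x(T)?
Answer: -232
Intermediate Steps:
p = -58 (p = 204 - 262 = -58)
p*x(T) = -58*2² = -58*4 = -232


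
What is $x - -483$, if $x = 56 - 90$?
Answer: $449$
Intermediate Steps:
$x = -34$ ($x = 56 - 90 = -34$)
$x - -483 = -34 - -483 = -34 + 483 = 449$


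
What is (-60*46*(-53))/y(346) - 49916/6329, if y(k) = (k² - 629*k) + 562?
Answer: -482119018/51347177 ≈ -9.3894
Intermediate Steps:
y(k) = 562 + k² - 629*k
(-60*46*(-53))/y(346) - 49916/6329 = (-60*46*(-53))/(562 + 346² - 629*346) - 49916/6329 = (-2760*(-53))/(562 + 119716 - 217634) - 49916*1/6329 = 146280/(-97356) - 49916/6329 = 146280*(-1/97356) - 49916/6329 = -12190/8113 - 49916/6329 = -482119018/51347177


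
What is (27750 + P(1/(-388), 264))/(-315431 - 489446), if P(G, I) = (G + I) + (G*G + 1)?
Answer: -4217489773/121169403088 ≈ -0.034807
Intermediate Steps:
P(G, I) = 1 + G + I + G² (P(G, I) = (G + I) + (G² + 1) = (G + I) + (1 + G²) = 1 + G + I + G²)
(27750 + P(1/(-388), 264))/(-315431 - 489446) = (27750 + (1 + 1/(-388) + 264 + (1/(-388))²))/(-315431 - 489446) = (27750 + (1 - 1/388 + 264 + (-1/388)²))/(-804877) = (27750 + (1 - 1/388 + 264 + 1/150544))*(-1/804877) = (27750 + 39893773/150544)*(-1/804877) = (4217489773/150544)*(-1/804877) = -4217489773/121169403088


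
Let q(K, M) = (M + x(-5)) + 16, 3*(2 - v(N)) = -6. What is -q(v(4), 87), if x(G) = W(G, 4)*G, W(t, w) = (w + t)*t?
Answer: -78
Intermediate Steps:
W(t, w) = t*(t + w) (W(t, w) = (t + w)*t = t*(t + w))
v(N) = 4 (v(N) = 2 - ⅓*(-6) = 2 + 2 = 4)
x(G) = G²*(4 + G) (x(G) = (G*(G + 4))*G = (G*(4 + G))*G = G²*(4 + G))
q(K, M) = -9 + M (q(K, M) = (M + (-5)²*(4 - 5)) + 16 = (M + 25*(-1)) + 16 = (M - 25) + 16 = (-25 + M) + 16 = -9 + M)
-q(v(4), 87) = -(-9 + 87) = -1*78 = -78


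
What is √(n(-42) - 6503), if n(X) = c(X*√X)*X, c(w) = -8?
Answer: I*√6167 ≈ 78.53*I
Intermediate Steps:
n(X) = -8*X
√(n(-42) - 6503) = √(-8*(-42) - 6503) = √(336 - 6503) = √(-6167) = I*√6167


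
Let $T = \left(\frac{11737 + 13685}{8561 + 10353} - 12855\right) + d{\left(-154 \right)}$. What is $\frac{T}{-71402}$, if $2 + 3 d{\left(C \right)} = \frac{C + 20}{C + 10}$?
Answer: $\frac{26257045373}{145853722224} \approx 0.18002$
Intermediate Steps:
$d{\left(C \right)} = - \frac{2}{3} + \frac{20 + C}{3 \left(10 + C\right)}$ ($d{\left(C \right)} = - \frac{2}{3} + \frac{\left(C + 20\right) \frac{1}{C + 10}}{3} = - \frac{2}{3} + \frac{\left(20 + C\right) \frac{1}{10 + C}}{3} = - \frac{2}{3} + \frac{\frac{1}{10 + C} \left(20 + C\right)}{3} = - \frac{2}{3} + \frac{20 + C}{3 \left(10 + C\right)}$)
$T = - \frac{26257045373}{2042712}$ ($T = \left(\frac{11737 + 13685}{8561 + 10353} - 12855\right) - - \frac{154}{30 + 3 \left(-154\right)} = \left(\frac{25422}{18914} - 12855\right) - - \frac{154}{30 - 462} = \left(25422 \cdot \frac{1}{18914} - 12855\right) - - \frac{154}{-432} = \left(\frac{12711}{9457} - 12855\right) - \left(-154\right) \left(- \frac{1}{432}\right) = - \frac{121557024}{9457} - \frac{77}{216} = - \frac{26257045373}{2042712} \approx -12854.0$)
$\frac{T}{-71402} = - \frac{26257045373}{2042712 \left(-71402\right)} = \left(- \frac{26257045373}{2042712}\right) \left(- \frac{1}{71402}\right) = \frac{26257045373}{145853722224}$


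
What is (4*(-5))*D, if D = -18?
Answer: 360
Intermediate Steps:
(4*(-5))*D = (4*(-5))*(-18) = -20*(-18) = 360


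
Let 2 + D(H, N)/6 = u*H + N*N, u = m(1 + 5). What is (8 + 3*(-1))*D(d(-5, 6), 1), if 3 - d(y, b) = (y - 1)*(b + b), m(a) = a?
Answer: 13470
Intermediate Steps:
u = 6 (u = 1 + 5 = 6)
d(y, b) = 3 - 2*b*(-1 + y) (d(y, b) = 3 - (y - 1)*(b + b) = 3 - (-1 + y)*2*b = 3 - 2*b*(-1 + y))
D(H, N) = -12 + 6*N² + 36*H (D(H, N) = -12 + 6*(6*H + N*N) = -12 + 6*(6*H + N²) = -12 + 6*(N² + 6*H) = -12 + (6*N² + 36*H) = -12 + 6*N² + 36*H)
(8 + 3*(-1))*D(d(-5, 6), 1) = (8 + 3*(-1))*(-12 + 6*1² + 36*(3 + 2*6 - 2*6*(-5))) = (8 - 3)*(-12 + 6*1 + 36*(3 + 12 + 60)) = 5*(-12 + 6 + 36*75) = 5*(-12 + 6 + 2700) = 5*2694 = 13470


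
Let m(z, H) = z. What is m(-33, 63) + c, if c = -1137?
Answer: -1170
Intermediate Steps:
m(-33, 63) + c = -33 - 1137 = -1170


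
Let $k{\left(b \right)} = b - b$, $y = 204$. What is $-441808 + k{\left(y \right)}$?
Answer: $-441808$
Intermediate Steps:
$k{\left(b \right)} = 0$
$-441808 + k{\left(y \right)} = -441808 + 0 = -441808$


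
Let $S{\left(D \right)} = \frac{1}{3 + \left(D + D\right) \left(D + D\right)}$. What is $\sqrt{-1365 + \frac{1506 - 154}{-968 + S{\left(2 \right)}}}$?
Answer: $\frac{i \sqrt{462154850573}}{18391} \approx 36.965 i$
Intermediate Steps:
$S{\left(D \right)} = \frac{1}{3 + 4 D^{2}}$ ($S{\left(D \right)} = \frac{1}{3 + 2 D 2 D} = \frac{1}{3 + 4 D^{2}}$)
$\sqrt{-1365 + \frac{1506 - 154}{-968 + S{\left(2 \right)}}} = \sqrt{-1365 + \frac{1506 - 154}{-968 + \frac{1}{3 + 4 \cdot 2^{2}}}} = \sqrt{-1365 + \frac{1352}{-968 + \frac{1}{3 + 4 \cdot 4}}} = \sqrt{-1365 + \frac{1352}{-968 + \frac{1}{3 + 16}}} = \sqrt{-1365 + \frac{1352}{-968 + \frac{1}{19}}} = \sqrt{-1365 + \frac{1352}{- \frac{18391}{19}}} = \sqrt{-1365 + 1352 \left(- \frac{19}{18391}\right)} = \sqrt{-1365 - \frac{25688}{18391}} = \sqrt{- \frac{25129403}{18391}} = \frac{i \sqrt{462154850573}}{18391}$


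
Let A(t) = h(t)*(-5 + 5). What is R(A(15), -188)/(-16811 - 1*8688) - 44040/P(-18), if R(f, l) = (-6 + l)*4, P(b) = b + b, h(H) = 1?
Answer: 93583658/76497 ≈ 1223.4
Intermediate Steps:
A(t) = 0 (A(t) = 1*(-5 + 5) = 1*0 = 0)
P(b) = 2*b
R(f, l) = -24 + 4*l
R(A(15), -188)/(-16811 - 1*8688) - 44040/P(-18) = (-24 + 4*(-188))/(-16811 - 1*8688) - 44040/(2*(-18)) = (-24 - 752)/(-16811 - 8688) - 44040/(-36) = -776/(-25499) - 44040*(-1/36) = -776*(-1/25499) + 3670/3 = 776/25499 + 3670/3 = 93583658/76497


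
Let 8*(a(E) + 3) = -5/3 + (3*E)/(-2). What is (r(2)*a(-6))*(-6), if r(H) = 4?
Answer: 50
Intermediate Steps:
a(E) = -77/24 - 3*E/16 (a(E) = -3 + (-5/3 + (3*E)/(-2))/8 = -3 + (-5*⅓ + (3*E)*(-½))/8 = -3 + (-5/3 - 3*E/2)/8 = -3 + (-5/24 - 3*E/16) = -77/24 - 3*E/16)
(r(2)*a(-6))*(-6) = (4*(-77/24 - 3/16*(-6)))*(-6) = (4*(-77/24 + 9/8))*(-6) = (4*(-25/12))*(-6) = -25/3*(-6) = 50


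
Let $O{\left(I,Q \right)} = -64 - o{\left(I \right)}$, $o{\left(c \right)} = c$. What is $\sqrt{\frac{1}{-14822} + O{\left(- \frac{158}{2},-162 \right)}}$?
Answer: $\frac{\sqrt{3295360438}}{14822} \approx 3.873$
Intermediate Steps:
$O{\left(I,Q \right)} = -64 - I$
$\sqrt{\frac{1}{-14822} + O{\left(- \frac{158}{2},-162 \right)}} = \sqrt{\frac{1}{-14822} - \left(64 - \frac{158}{2}\right)} = \sqrt{- \frac{1}{14822} - \left(64 - 79\right)} = \sqrt{- \frac{1}{14822} - -15} = \sqrt{- \frac{1}{14822} + \left(-64 + 79\right)} = \sqrt{- \frac{1}{14822} + 15} = \sqrt{\frac{222329}{14822}} = \frac{\sqrt{3295360438}}{14822}$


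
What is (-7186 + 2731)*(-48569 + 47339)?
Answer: 5479650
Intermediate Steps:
(-7186 + 2731)*(-48569 + 47339) = -4455*(-1230) = 5479650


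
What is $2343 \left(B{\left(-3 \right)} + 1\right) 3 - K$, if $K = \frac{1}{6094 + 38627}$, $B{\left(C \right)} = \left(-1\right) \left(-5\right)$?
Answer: $\frac{1886063453}{44721} \approx 42174.0$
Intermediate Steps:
$B{\left(C \right)} = 5$
$K = \frac{1}{44721} \approx 2.2361 \cdot 10^{-5}$
$2343 \left(B{\left(-3 \right)} + 1\right) 3 - K = 2343 \left(5 + 1\right) 3 - \frac{1}{44721} = 2343 \cdot 6 \cdot 3 - \frac{1}{44721} = 2343 \cdot 18 - \frac{1}{44721} = 42174 - \frac{1}{44721} = \frac{1886063453}{44721}$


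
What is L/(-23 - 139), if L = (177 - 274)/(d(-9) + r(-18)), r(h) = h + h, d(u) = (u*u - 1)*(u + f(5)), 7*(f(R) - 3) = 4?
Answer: -679/533304 ≈ -0.0012732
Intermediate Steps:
f(R) = 25/7 (f(R) = 3 + (⅐)*4 = 3 + 4/7 = 25/7)
d(u) = (-1 + u²)*(25/7 + u) (d(u) = (u*u - 1)*(u + 25/7) = (u² - 1)*(25/7 + u) = (-1 + u²)*(25/7 + u))
r(h) = 2*h
L = 679/3292 (L = (177 - 274)/((-25/7 + (-9)³ - 1*(-9) + (25/7)*(-9)²) + 2*(-18)) = -97/((-25/7 - 729 + 9 + (25/7)*81) - 36) = -97/((-25/7 - 729 + 9 + 2025/7) - 36) = -97/(-3040/7 - 36) = -97/(-3292/7) = -97*(-7/3292) = 679/3292 ≈ 0.20626)
L/(-23 - 139) = 679/(3292*(-23 - 139)) = (679/3292)/(-162) = (679/3292)*(-1/162) = -679/533304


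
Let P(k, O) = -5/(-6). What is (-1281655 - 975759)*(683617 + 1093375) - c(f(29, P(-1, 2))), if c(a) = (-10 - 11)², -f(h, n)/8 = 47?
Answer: -4011406619129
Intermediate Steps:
P(k, O) = ⅚ (P(k, O) = -5*(-⅙) = ⅚)
f(h, n) = -376 (f(h, n) = -8*47 = -376)
c(a) = 441 (c(a) = (-21)² = 441)
(-1281655 - 975759)*(683617 + 1093375) - c(f(29, P(-1, 2))) = (-1281655 - 975759)*(683617 + 1093375) - 1*441 = -2257414*1776992 - 441 = -4011406618688 - 441 = -4011406619129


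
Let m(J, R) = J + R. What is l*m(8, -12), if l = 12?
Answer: -48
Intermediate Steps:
l*m(8, -12) = 12*(8 - 12) = 12*(-4) = -48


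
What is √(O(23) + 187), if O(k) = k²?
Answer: 2*√179 ≈ 26.758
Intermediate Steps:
√(O(23) + 187) = √(23² + 187) = √(529 + 187) = √716 = 2*√179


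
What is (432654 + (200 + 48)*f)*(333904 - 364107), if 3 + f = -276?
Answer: -10977642786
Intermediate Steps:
f = -279 (f = -3 - 276 = -279)
(432654 + (200 + 48)*f)*(333904 - 364107) = (432654 + (200 + 48)*(-279))*(333904 - 364107) = (432654 + 248*(-279))*(-30203) = (432654 - 69192)*(-30203) = 363462*(-30203) = -10977642786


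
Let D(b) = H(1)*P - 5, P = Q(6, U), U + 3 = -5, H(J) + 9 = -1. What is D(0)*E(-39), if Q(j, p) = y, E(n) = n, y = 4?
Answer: 1755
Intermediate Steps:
H(J) = -10 (H(J) = -9 - 1 = -10)
U = -8 (U = -3 - 5 = -8)
Q(j, p) = 4
P = 4
D(b) = -45 (D(b) = -10*4 - 5 = -40 - 5 = -45)
D(0)*E(-39) = -45*(-39) = 1755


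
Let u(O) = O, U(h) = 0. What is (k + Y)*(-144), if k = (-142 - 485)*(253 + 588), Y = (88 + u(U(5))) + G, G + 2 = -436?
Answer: 75982608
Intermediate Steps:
G = -438 (G = -2 - 436 = -438)
Y = -350 (Y = (88 + 0) - 438 = 88 - 438 = -350)
k = -527307 (k = -627*841 = -527307)
(k + Y)*(-144) = (-527307 - 350)*(-144) = -527657*(-144) = 75982608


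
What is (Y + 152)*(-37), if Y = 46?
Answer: -7326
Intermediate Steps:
(Y + 152)*(-37) = (46 + 152)*(-37) = 198*(-37) = -7326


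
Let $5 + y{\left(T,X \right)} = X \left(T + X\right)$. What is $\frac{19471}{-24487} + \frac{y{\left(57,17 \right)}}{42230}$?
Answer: $- \frac{791578119}{1034086010} \approx -0.76549$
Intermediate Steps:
$y{\left(T,X \right)} = -5 + X \left(T + X\right)$
$\frac{19471}{-24487} + \frac{y{\left(57,17 \right)}}{42230} = \frac{19471}{-24487} + \frac{-5 + 17^{2} + 57 \cdot 17}{42230} = 19471 \left(- \frac{1}{24487}\right) + \left(-5 + 289 + 969\right) \frac{1}{42230} = - \frac{19471}{24487} + 1253 \cdot \frac{1}{42230} = - \frac{19471}{24487} + \frac{1253}{42230} = - \frac{791578119}{1034086010}$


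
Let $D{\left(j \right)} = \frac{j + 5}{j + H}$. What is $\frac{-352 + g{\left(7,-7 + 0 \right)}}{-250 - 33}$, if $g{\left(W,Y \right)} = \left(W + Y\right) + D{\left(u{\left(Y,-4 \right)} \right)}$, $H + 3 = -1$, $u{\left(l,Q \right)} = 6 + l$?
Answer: $\frac{1764}{1415} \approx 1.2466$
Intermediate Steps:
$H = -4$ ($H = -3 - 1 = -4$)
$D{\left(j \right)} = \frac{5 + j}{-4 + j}$ ($D{\left(j \right)} = \frac{j + 5}{j - 4} = \frac{5 + j}{-4 + j}$)
$g{\left(W,Y \right)} = W + Y + \frac{11 + Y}{2 + Y}$ ($g{\left(W,Y \right)} = \left(W + Y\right) + \frac{5 + \left(6 + Y\right)}{-4 + \left(6 + Y\right)} = \left(W + Y\right) + \frac{11 + Y}{2 + Y} = W + Y + \frac{11 + Y}{2 + Y}$)
$\frac{-352 + g{\left(7,-7 + 0 \right)}}{-250 - 33} = \frac{-352 + \frac{11 + \left(-7 + 0\right) + \left(2 + \left(-7 + 0\right)\right) \left(7 + \left(-7 + 0\right)\right)}{2 + \left(-7 + 0\right)}}{-250 - 33} = \frac{-352 + \frac{11 - 7 + \left(2 - 7\right) \left(7 - 7\right)}{2 - 7}}{-283} = \left(-352 + \frac{11 - 7 - 0}{-5}\right) \left(- \frac{1}{283}\right) = \left(-352 - \frac{11 - 7 + 0}{5}\right) \left(- \frac{1}{283}\right) = \left(-352 - \frac{4}{5}\right) \left(- \frac{1}{283}\right) = \left(- \frac{1764}{5}\right) \left(- \frac{1}{283}\right) = \frac{1764}{1415}$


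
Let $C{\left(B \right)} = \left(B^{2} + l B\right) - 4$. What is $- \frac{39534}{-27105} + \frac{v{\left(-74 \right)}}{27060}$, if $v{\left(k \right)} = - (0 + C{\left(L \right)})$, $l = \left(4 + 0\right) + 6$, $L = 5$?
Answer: $\frac{71191039}{48897420} \approx 1.4559$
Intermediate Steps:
$l = 10$ ($l = 4 + 6 = 10$)
$C{\left(B \right)} = -4 + B^{2} + 10 B$ ($C{\left(B \right)} = \left(B^{2} + 10 B\right) - 4 = -4 + B^{2} + 10 B$)
$v{\left(k \right)} = -71$ ($v{\left(k \right)} = - (0 + \left(-4 + 5^{2} + 10 \cdot 5\right)) = - (0 + \left(-4 + 25 + 50\right)) = - (0 + 71) = \left(-1\right) 71 = -71$)
$- \frac{39534}{-27105} + \frac{v{\left(-74 \right)}}{27060} = - \frac{39534}{-27105} - \frac{71}{27060} = \left(-39534\right) \left(- \frac{1}{27105}\right) - \frac{71}{27060} = \frac{13178}{9035} - \frac{71}{27060} = \frac{71191039}{48897420}$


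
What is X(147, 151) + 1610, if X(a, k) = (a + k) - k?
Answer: 1757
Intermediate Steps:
X(a, k) = a
X(147, 151) + 1610 = 147 + 1610 = 1757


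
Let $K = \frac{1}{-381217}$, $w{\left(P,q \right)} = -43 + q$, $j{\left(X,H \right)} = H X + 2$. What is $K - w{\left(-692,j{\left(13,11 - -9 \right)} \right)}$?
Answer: $- \frac{83486524}{381217} \approx -219.0$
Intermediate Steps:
$j{\left(X,H \right)} = 2 + H X$
$K = - \frac{1}{381217} \approx -2.6232 \cdot 10^{-6}$
$K - w{\left(-692,j{\left(13,11 - -9 \right)} \right)} = - \frac{1}{381217} - \left(-43 + \left(2 + \left(11 - -9\right) 13\right)\right) = - \frac{1}{381217} - \left(-43 + \left(2 + \left(11 + 9\right) 13\right)\right) = - \frac{1}{381217} - \left(-43 + \left(2 + 20 \cdot 13\right)\right) = - \frac{1}{381217} - \left(-43 + \left(2 + 260\right)\right) = - \frac{1}{381217} - \left(-43 + 262\right) = - \frac{1}{381217} - 219 = - \frac{83486524}{381217}$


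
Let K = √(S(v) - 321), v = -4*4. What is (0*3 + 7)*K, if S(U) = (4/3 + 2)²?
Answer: 7*I*√2789/3 ≈ 123.23*I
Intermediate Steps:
v = -16
S(U) = 100/9 (S(U) = (4*(⅓) + 2)² = (4/3 + 2)² = (10/3)² = 100/9)
K = I*√2789/3 (K = √(100/9 - 321) = √(-2789/9) = I*√2789/3 ≈ 17.604*I)
(0*3 + 7)*K = (0*3 + 7)*(I*√2789/3) = (0 + 7)*(I*√2789/3) = 7*(I*√2789/3) = 7*I*√2789/3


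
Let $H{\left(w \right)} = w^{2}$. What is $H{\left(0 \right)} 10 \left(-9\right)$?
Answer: $0$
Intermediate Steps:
$H{\left(0 \right)} 10 \left(-9\right) = 0^{2} \cdot 10 \left(-9\right) = 0 \cdot 10 \left(-9\right) = 0 \left(-9\right) = 0$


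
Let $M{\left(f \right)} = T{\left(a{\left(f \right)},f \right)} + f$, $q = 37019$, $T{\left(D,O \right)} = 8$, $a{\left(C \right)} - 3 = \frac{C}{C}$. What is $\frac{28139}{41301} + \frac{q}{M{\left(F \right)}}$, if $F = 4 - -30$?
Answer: $\frac{510034519}{578214} \approx 882.09$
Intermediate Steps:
$a{\left(C \right)} = 4$ ($a{\left(C \right)} = 3 + \frac{C}{C} = 3 + 1 = 4$)
$F = 34$ ($F = 4 + 30 = 34$)
$M{\left(f \right)} = 8 + f$
$\frac{28139}{41301} + \frac{q}{M{\left(F \right)}} = \frac{28139}{41301} + \frac{37019}{8 + 34} = 28139 \cdot \frac{1}{41301} + \frac{37019}{42} = \frac{28139}{41301} + 37019 \cdot \frac{1}{42} = \frac{28139}{41301} + \frac{37019}{42} = \frac{510034519}{578214}$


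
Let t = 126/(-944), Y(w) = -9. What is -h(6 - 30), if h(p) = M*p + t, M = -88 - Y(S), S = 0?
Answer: -894849/472 ≈ -1895.9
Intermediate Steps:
t = -63/472 (t = 126*(-1/944) = -63/472 ≈ -0.13347)
M = -79 (M = -88 - 1*(-9) = -88 + 9 = -79)
h(p) = -63/472 - 79*p (h(p) = -79*p - 63/472 = -63/472 - 79*p)
-h(6 - 30) = -(-63/472 - 79*(6 - 30)) = -(-63/472 - 79*(-24)) = -(-63/472 + 1896) = -1*894849/472 = -894849/472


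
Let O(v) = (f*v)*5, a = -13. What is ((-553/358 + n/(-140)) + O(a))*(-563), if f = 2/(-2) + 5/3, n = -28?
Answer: 135075523/5370 ≈ 25154.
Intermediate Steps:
f = 2/3 (f = 2*(-1/2) + 5*(1/3) = -1 + 5/3 = 2/3 ≈ 0.66667)
O(v) = 10*v/3 (O(v) = (2*v/3)*5 = 10*v/3)
((-553/358 + n/(-140)) + O(a))*(-563) = ((-553/358 - 28/(-140)) + (10/3)*(-13))*(-563) = ((-553*1/358 - 28*(-1/140)) - 130/3)*(-563) = ((-553/358 + 1/5) - 130/3)*(-563) = (-2407/1790 - 130/3)*(-563) = -239921/5370*(-563) = 135075523/5370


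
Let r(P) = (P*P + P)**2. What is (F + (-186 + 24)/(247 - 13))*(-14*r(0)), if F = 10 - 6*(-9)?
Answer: 0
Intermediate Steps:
r(P) = (P + P**2)**2 (r(P) = (P**2 + P)**2 = (P + P**2)**2)
F = 64 (F = 10 + 54 = 64)
(F + (-186 + 24)/(247 - 13))*(-14*r(0)) = (64 + (-186 + 24)/(247 - 13))*(-14*0**2*(1 + 0)**2) = (64 - 162/234)*(-0*1**2) = (64 - 162*1/234)*(-0) = (64 - 9/13)*(-14*0) = (823/13)*0 = 0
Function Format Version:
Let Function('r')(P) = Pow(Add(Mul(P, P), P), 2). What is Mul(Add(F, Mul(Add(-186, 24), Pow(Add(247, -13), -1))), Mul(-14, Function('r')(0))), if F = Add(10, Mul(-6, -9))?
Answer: 0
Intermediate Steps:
Function('r')(P) = Pow(Add(P, Pow(P, 2)), 2) (Function('r')(P) = Pow(Add(Pow(P, 2), P), 2) = Pow(Add(P, Pow(P, 2)), 2))
F = 64 (F = Add(10, 54) = 64)
Mul(Add(F, Mul(Add(-186, 24), Pow(Add(247, -13), -1))), Mul(-14, Function('r')(0))) = Mul(Add(64, Mul(Add(-186, 24), Pow(Add(247, -13), -1))), Mul(-14, Mul(Pow(0, 2), Pow(Add(1, 0), 2)))) = Mul(Add(64, Mul(-162, Pow(234, -1))), Mul(-14, Mul(0, Pow(1, 2)))) = Mul(Add(64, Mul(-162, Rational(1, 234))), Mul(-14, Mul(0, 1))) = Mul(Add(64, Rational(-9, 13)), Mul(-14, 0)) = Mul(Rational(823, 13), 0) = 0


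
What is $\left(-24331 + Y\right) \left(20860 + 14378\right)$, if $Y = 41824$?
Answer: $616418334$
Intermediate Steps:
$\left(-24331 + Y\right) \left(20860 + 14378\right) = \left(-24331 + 41824\right) \left(20860 + 14378\right) = 17493 \cdot 35238 = 616418334$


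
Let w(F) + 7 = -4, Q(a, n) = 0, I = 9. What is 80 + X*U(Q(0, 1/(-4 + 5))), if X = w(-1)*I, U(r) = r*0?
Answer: 80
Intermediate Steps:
w(F) = -11 (w(F) = -7 - 4 = -11)
U(r) = 0
X = -99 (X = -11*9 = -99)
80 + X*U(Q(0, 1/(-4 + 5))) = 80 - 99*0 = 80 + 0 = 80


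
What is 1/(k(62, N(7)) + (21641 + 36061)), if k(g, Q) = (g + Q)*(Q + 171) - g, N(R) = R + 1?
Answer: 1/70170 ≈ 1.4251e-5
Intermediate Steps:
N(R) = 1 + R
k(g, Q) = -g + (171 + Q)*(Q + g) (k(g, Q) = (Q + g)*(171 + Q) - g = (171 + Q)*(Q + g) - g = -g + (171 + Q)*(Q + g))
1/(k(62, N(7)) + (21641 + 36061)) = 1/(((1 + 7)² + 170*62 + 171*(1 + 7) + (1 + 7)*62) + (21641 + 36061)) = 1/((8² + 10540 + 171*8 + 8*62) + 57702) = 1/((64 + 10540 + 1368 + 496) + 57702) = 1/(12468 + 57702) = 1/70170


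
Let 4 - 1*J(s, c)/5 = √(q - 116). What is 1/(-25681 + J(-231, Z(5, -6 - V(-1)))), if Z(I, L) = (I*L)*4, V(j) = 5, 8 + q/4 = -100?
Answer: I/(-25661*I + 10*√137) ≈ -3.8969e-5 + 1.7775e-7*I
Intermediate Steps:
q = -432 (q = -32 + 4*(-100) = -32 - 400 = -432)
Z(I, L) = 4*I*L
J(s, c) = 20 - 10*I*√137 (J(s, c) = 20 - 5*√(-432 - 116) = 20 - 10*I*√137)
1/(-25681 + J(-231, Z(5, -6 - V(-1)))) = 1/(-25681 + (20 - 10*I*√137)) = 1/(-25661 - 10*I*√137)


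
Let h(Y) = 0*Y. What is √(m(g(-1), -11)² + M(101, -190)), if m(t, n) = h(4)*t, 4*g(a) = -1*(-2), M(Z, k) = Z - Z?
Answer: 0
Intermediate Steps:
h(Y) = 0
M(Z, k) = 0
g(a) = ½ (g(a) = (-1*(-2))/4 = (¼)*2 = ½)
m(t, n) = 0 (m(t, n) = 0*t = 0)
√(m(g(-1), -11)² + M(101, -190)) = √(0² + 0) = √(0 + 0) = √0 = 0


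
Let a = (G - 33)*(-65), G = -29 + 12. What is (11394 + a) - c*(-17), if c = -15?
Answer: 14389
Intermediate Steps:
G = -17
a = 3250 (a = (-17 - 33)*(-65) = -50*(-65) = 3250)
(11394 + a) - c*(-17) = (11394 + 3250) - (-15)*(-17) = 14644 - 1*255 = 14644 - 255 = 14389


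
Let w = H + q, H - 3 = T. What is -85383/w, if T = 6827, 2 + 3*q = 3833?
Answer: -85383/8107 ≈ -10.532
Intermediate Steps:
q = 1277 (q = -⅔ + (⅓)*3833 = -⅔ + 3833/3 = 1277)
H = 6830 (H = 3 + 6827 = 6830)
w = 8107 (w = 6830 + 1277 = 8107)
-85383/w = -85383/8107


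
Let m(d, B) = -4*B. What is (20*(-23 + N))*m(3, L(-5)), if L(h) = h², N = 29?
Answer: -12000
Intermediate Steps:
(20*(-23 + N))*m(3, L(-5)) = (20*(-23 + 29))*(-4*(-5)²) = (20*6)*(-4*25) = 120*(-100) = -12000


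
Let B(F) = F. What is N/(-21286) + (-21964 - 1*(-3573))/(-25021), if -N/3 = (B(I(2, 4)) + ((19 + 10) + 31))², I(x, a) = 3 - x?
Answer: 670780249/532597006 ≈ 1.2595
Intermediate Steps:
N = -11163 (N = -3*((3 - 1*2) + ((19 + 10) + 31))² = -3*((3 - 2) + (29 + 31))² = -3*(1 + 60)² = -3*61² = -3*3721 = -11163)
N/(-21286) + (-21964 - 1*(-3573))/(-25021) = -11163/(-21286) + (-21964 - 1*(-3573))/(-25021) = -11163*(-1/21286) + (-21964 + 3573)*(-1/25021) = 11163/21286 - 18391*(-1/25021) = 11163/21286 + 18391/25021 = 670780249/532597006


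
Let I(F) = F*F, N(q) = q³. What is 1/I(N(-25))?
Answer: 1/244140625 ≈ 4.0960e-9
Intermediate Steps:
I(F) = F²
1/I(N(-25)) = 1/(((-25)³)²) = 1/((-15625)²) = 1/244140625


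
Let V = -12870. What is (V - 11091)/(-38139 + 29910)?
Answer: 7987/2743 ≈ 2.9118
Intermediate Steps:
(V - 11091)/(-38139 + 29910) = (-12870 - 11091)/(-38139 + 29910) = -23961/(-8229) = -23961*(-1/8229) = 7987/2743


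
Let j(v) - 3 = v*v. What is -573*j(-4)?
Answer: -10887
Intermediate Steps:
j(v) = 3 + v**2 (j(v) = 3 + v*v = 3 + v**2)
-573*j(-4) = -573*(3 + (-4)**2) = -573*(3 + 16) = -573*19 = -10887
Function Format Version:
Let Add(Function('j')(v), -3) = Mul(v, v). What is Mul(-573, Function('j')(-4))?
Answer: -10887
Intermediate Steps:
Function('j')(v) = Add(3, Pow(v, 2)) (Function('j')(v) = Add(3, Mul(v, v)) = Add(3, Pow(v, 2)))
Mul(-573, Function('j')(-4)) = Mul(-573, Add(3, Pow(-4, 2))) = Mul(-573, Add(3, 16)) = Mul(-573, 19) = -10887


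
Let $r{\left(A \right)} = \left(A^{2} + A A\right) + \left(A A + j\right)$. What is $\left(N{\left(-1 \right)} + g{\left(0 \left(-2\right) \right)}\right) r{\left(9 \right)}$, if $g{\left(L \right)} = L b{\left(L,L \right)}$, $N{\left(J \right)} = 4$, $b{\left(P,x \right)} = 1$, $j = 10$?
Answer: $1012$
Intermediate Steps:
$r{\left(A \right)} = 10 + 3 A^{2}$ ($r{\left(A \right)} = \left(A^{2} + A A\right) + \left(A A + 10\right) = \left(A^{2} + A^{2}\right) + \left(A^{2} + 10\right) = 2 A^{2} + \left(10 + A^{2}\right) = 10 + 3 A^{2}$)
$g{\left(L \right)} = L$ ($g{\left(L \right)} = L 1 = L$)
$\left(N{\left(-1 \right)} + g{\left(0 \left(-2\right) \right)}\right) r{\left(9 \right)} = \left(4 + 0 \left(-2\right)\right) \left(10 + 3 \cdot 9^{2}\right) = \left(4 + 0\right) \left(10 + 3 \cdot 81\right) = 4 \left(10 + 243\right) = 4 \cdot 253 = 1012$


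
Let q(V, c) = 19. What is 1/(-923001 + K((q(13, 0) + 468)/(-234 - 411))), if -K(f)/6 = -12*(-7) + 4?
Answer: -1/923529 ≈ -1.0828e-6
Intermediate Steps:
K(f) = -528 (K(f) = -6*(-12*(-7) + 4) = -6*(84 + 4) = -6*88 = -528)
1/(-923001 + K((q(13, 0) + 468)/(-234 - 411))) = 1/(-923001 - 528) = 1/(-923529) = -1/923529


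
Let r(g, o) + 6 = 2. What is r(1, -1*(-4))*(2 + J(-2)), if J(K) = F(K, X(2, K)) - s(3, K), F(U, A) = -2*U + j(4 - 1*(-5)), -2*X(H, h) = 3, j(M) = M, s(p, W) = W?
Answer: -68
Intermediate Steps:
X(H, h) = -3/2 (X(H, h) = -½*3 = -3/2)
F(U, A) = 9 - 2*U (F(U, A) = -2*U + (4 - 1*(-5)) = -2*U + (4 + 5) = -2*U + 9 = 9 - 2*U)
r(g, o) = -4 (r(g, o) = -6 + 2 = -4)
J(K) = 9 - 3*K (J(K) = (9 - 2*K) - K = 9 - 3*K)
r(1, -1*(-4))*(2 + J(-2)) = -4*(2 + (9 - 3*(-2))) = -4*(2 + (9 + 6)) = -4*(2 + 15) = -4*17 = -68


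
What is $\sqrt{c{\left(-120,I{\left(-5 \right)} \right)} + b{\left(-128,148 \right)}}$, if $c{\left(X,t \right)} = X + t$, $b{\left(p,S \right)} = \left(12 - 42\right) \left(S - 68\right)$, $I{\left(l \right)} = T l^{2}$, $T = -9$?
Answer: $3 i \sqrt{305} \approx 52.393 i$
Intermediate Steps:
$I{\left(l \right)} = - 9 l^{2}$
$b{\left(p,S \right)} = 2040 - 30 S$ ($b{\left(p,S \right)} = - 30 \left(-68 + S\right) = 2040 - 30 S$)
$\sqrt{c{\left(-120,I{\left(-5 \right)} \right)} + b{\left(-128,148 \right)}} = \sqrt{\left(-120 - 9 \left(-5\right)^{2}\right) + \left(2040 - 4440\right)} = \sqrt{\left(-120 - 225\right) + \left(2040 - 4440\right)} = \sqrt{\left(-120 - 225\right) - 2400} = \sqrt{-345 - 2400} = \sqrt{-2745} = 3 i \sqrt{305}$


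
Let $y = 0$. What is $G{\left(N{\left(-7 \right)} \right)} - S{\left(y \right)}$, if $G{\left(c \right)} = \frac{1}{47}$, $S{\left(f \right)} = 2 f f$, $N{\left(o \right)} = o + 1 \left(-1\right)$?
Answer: $\frac{1}{47} \approx 0.021277$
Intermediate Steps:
$N{\left(o \right)} = -1 + o$ ($N{\left(o \right)} = o - 1 = -1 + o$)
$S{\left(f \right)} = 2 f^{2}$
$G{\left(c \right)} = \frac{1}{47}$
$G{\left(N{\left(-7 \right)} \right)} - S{\left(y \right)} = \frac{1}{47} - 2 \cdot 0^{2} = \frac{1}{47} - 2 \cdot 0 = \frac{1}{47} - 0 = \frac{1}{47} + 0 = \frac{1}{47}$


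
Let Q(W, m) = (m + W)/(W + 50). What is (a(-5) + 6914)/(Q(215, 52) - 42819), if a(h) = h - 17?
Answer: -456595/2836692 ≈ -0.16096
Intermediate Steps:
Q(W, m) = (W + m)/(50 + W)
a(h) = -17 + h
(a(-5) + 6914)/(Q(215, 52) - 42819) = ((-17 - 5) + 6914)/((215 + 52)/(50 + 215) - 42819) = (-22 + 6914)/(267/265 - 42819) = 6892/((1/265)*267 - 42819) = 6892/(267/265 - 42819) = 6892/(-11346768/265) = 6892*(-265/11346768) = -456595/2836692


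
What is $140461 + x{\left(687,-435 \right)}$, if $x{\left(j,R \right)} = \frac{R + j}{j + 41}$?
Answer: $\frac{3651995}{26} \approx 1.4046 \cdot 10^{5}$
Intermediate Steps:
$x{\left(j,R \right)} = \frac{R + j}{41 + j}$
$140461 + x{\left(687,-435 \right)} = 140461 + \frac{-435 + 687}{41 + 687} = 140461 + \frac{1}{728} \cdot 252 = 140461 + \frac{9}{26} = \frac{3651995}{26}$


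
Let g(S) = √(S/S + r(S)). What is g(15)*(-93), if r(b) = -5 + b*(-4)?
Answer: -744*I ≈ -744.0*I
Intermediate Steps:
r(b) = -5 - 4*b
g(S) = √(-4 - 4*S) (g(S) = √(S/S + (-5 - 4*S)) = √(1 + (-5 - 4*S)) = √(-4 - 4*S))
g(15)*(-93) = (2*√(-1 - 1*15))*(-93) = (2*√(-1 - 15))*(-93) = (2*√(-16))*(-93) = (2*(4*I))*(-93) = (8*I)*(-93) = -744*I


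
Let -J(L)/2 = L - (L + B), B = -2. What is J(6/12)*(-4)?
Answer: 16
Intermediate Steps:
J(L) = -4 (J(L) = -2*(L - (L - 2)) = -2*(L - (-2 + L)) = -2*(L + (2 - L)) = -2*2 = -4)
J(6/12)*(-4) = -4*(-4) = 16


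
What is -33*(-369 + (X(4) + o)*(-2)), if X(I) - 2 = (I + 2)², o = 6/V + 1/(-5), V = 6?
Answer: 73689/5 ≈ 14738.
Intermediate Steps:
o = ⅘ (o = 6/6 + 1/(-5) = 6*(⅙) + 1*(-⅕) = 1 - ⅕ = ⅘ ≈ 0.80000)
X(I) = 2 + (2 + I)² (X(I) = 2 + (I + 2)² = 2 + (2 + I)²)
-33*(-369 + (X(4) + o)*(-2)) = -33*(-369 + ((2 + (2 + 4)²) + ⅘)*(-2)) = -33*(-369 + ((2 + 6²) + ⅘)*(-2)) = -33*(-369 + ((2 + 36) + ⅘)*(-2)) = -33*(-369 + (38 + ⅘)*(-2)) = -33*(-369 + (194/5)*(-2)) = -33*(-369 - 388/5) = -33*(-2233/5) = 73689/5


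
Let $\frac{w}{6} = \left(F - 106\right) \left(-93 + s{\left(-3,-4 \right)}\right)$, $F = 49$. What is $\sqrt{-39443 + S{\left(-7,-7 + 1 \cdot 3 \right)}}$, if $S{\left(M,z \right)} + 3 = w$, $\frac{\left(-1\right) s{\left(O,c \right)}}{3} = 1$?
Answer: $i \sqrt{6614} \approx 81.327 i$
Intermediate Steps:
$s{\left(O,c \right)} = -3$ ($s{\left(O,c \right)} = \left(-3\right) 1 = -3$)
$w = 32832$ ($w = 6 \left(49 - 106\right) \left(-93 - 3\right) = 6 \left(\left(-57\right) \left(-96\right)\right) = 6 \cdot 5472 = 32832$)
$S{\left(M,z \right)} = 32829$ ($S{\left(M,z \right)} = -3 + 32832 = 32829$)
$\sqrt{-39443 + S{\left(-7,-7 + 1 \cdot 3 \right)}} = \sqrt{-39443 + 32829} = \sqrt{-6614} = i \sqrt{6614}$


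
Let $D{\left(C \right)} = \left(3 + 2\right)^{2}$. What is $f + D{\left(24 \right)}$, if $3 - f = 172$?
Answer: $-144$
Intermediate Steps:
$f = -169$ ($f = 3 - 172 = -169$)
$D{\left(C \right)} = 25$ ($D{\left(C \right)} = 5^{2} = 25$)
$f + D{\left(24 \right)} = -169 + 25 = -144$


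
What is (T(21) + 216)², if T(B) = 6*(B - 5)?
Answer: 97344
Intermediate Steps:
T(B) = -30 + 6*B (T(B) = 6*(-5 + B) = -30 + 6*B)
(T(21) + 216)² = ((-30 + 6*21) + 216)² = ((-30 + 126) + 216)² = (96 + 216)² = 312² = 97344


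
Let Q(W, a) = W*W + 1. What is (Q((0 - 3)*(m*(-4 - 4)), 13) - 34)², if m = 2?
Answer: 5157441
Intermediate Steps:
Q(W, a) = 1 + W² (Q(W, a) = W² + 1 = 1 + W²)
(Q((0 - 3)*(m*(-4 - 4)), 13) - 34)² = ((1 + ((0 - 3)*(2*(-4 - 4)))²) - 34)² = ((1 + (-6*(-8))²) - 34)² = ((1 + (-3*(-16))²) - 34)² = ((1 + 48²) - 34)² = ((1 + 2304) - 34)² = (2305 - 34)² = 2271² = 5157441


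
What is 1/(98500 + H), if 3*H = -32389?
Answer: 3/263111 ≈ 1.1402e-5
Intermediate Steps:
H = -32389/3 (H = (⅓)*(-32389) = -32389/3 ≈ -10796.)
1/(98500 + H) = 1/(98500 - 32389/3) = 1/(263111/3) = 3/263111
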